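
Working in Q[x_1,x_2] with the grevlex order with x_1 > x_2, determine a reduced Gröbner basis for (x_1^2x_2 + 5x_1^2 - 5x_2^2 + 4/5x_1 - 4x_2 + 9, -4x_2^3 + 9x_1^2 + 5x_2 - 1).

G = {x_1^4 + 16/45x_1x_2^2 + 296/3x_1^2 - 16/9x_1x_2 - 203/3x_2^2 + 112/9x_1 - 70x_2 + 413/3, x_1^2x_2 + 5x_1^2 - 5x_2^2 + 4/5x_1 - 4x_2 + 9, x_2^3 - 9/4x_1^2 - 5/4x_2 + 1/4}

f_1 = x_1^2x_2 + 5x_1^2 - 5x_2^2 + 4/5x_1 - 4x_2 + 9, LT = x_1^2x_2.
f_2 = -4x_2^3 + 9x_1^2 + 5x_2 - 1, LT = x_2^3.

S(f_1,f_2): lcm = x_1^2x_2^3. S = 9/4x_1^4 + 5x_1^2x_2^2 - 5x_2^4 + 5/4x_1^2x_2 + 4/5x_1x_2^2 - 4x_2^3 - 1/4x_1^2 + 9x_2^2.
  leading term x_1^4: no divisor's leading term divides it; move 9/4x_1^4 to the remainder.
  leading term x_1^2x_2^2: subtract (5x_2)·f_1 from 5x_1^2x_2^2 - 5x_2^4 + 5/4x_1^2x_2 + 4/5x_1x_2^2 - 4x_2^3 - 1/4x_1^2 + 9x_2^2 → -5x_2^4 - 95/4x_1^2x_2 + 4/5x_1x_2^2 + 21x_2^3 - 1/4x_1^2 - 4x_1x_2 + 29x_2^2 - 45x_2
  leading term x_2^4: subtract (5/4x_2)·f_2 from -5x_2^4 - 95/4x_1^2x_2 + 4/5x_1x_2^2 + 21x_2^3 - 1/4x_1^2 - 4x_1x_2 + 29x_2^2 - 45x_2 → -35x_1^2x_2 + 4/5x_1x_2^2 + 21x_2^3 - 1/4x_1^2 - 4x_1x_2 + 91/4x_2^2 - 175/4x_2
  leading term x_1^2x_2: subtract (-35)·f_1 from -35x_1^2x_2 + 4/5x_1x_2^2 + 21x_2^3 - 1/4x_1^2 - 4x_1x_2 + 91/4x_2^2 - 175/4x_2 → 4/5x_1x_2^2 + 21x_2^3 + 699/4x_1^2 - 4x_1x_2 - 609/4x_2^2 + 28x_1 - 735/4x_2 + 315
  leading term x_1x_2^2: no divisor's leading term divides it; move 4/5x_1x_2^2 to the remainder.
  leading term x_2^3: subtract (-21/4)·f_2 from 21x_2^3 + 699/4x_1^2 - 4x_1x_2 - 609/4x_2^2 + 28x_1 - 735/4x_2 + 315 → 222x_1^2 - 4x_1x_2 - 609/4x_2^2 + 28x_1 - 315/2x_2 + 1239/4
  leading term x_1^2: no divisor's leading term divides it; move 222x_1^2 to the remainder.
  leading term x_1x_2: no divisor's leading term divides it; move -4x_1x_2 to the remainder.
  leading term x_2^2: no divisor's leading term divides it; move -609/4x_2^2 to the remainder.
  leading term x_1: no divisor's leading term divides it; move 28x_1 to the remainder.
  leading term x_2: no divisor's leading term divides it; move -315/2x_2 to the remainder.
  leading term 1: no divisor's leading term divides it; move 1239/4 to the remainder.
  remainder 9/4x_1^4 + 4/5x_1x_2^2 + 222x_1^2 - 4x_1x_2 - 609/4x_2^2 + 28x_1 - 315/2x_2 + 1239/4 ≠ 0; add g_3 = 9/4x_1^4 + 4/5x_1x_2^2 + 222x_1^2 - 4x_1x_2 - 609/4x_2^2 + 28x_1 - 315/2x_2 + 1239/4 to the basis.

The other S-polynomials (S(f_1,g_3), S(f_2,g_3)) all reduce to 0 modulo the current basis, so we have a Gröbner basis.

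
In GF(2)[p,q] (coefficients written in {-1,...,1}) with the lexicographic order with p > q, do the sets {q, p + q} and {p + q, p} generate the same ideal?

Since reduced Gröbner bases are canonical representatives of ideals under a given ordering, it suffices to compute and compare them.
Buchberger on the first generating set:
f_1 = q, LT = q.
f_2 = p + q, LT = p.

The S-polynomials (S(f_1,f_2)) all reduce to 0 modulo the current basis, so we have a Gröbner basis.
Inter-reduce: drop elements whose leading term is divisible by another's, tail-reduce, and make monic.
Reduced Gröbner basis: {p, q}.

Buchberger on the second generating set:
h_1 = p + q, LT = p.
h_2 = p, LT = p.

S(h_1,h_2): lcm = p. S = q.
  leading term q: no divisor's leading term divides it; move q to the remainder.
  remainder q ≠ 0; add k_3 = q to the basis.

The other S-polynomials (S(h_1,k_3), S(h_2,k_3)) all reduce to 0 modulo the current basis, so we have a Gröbner basis.
Inter-reduce: drop elements whose leading term is divisible by another's, tail-reduce, and make monic.
Reduced Gröbner basis: {p, q}.

These coincide, so the ideals are equal.

Yes, the ideals are equal.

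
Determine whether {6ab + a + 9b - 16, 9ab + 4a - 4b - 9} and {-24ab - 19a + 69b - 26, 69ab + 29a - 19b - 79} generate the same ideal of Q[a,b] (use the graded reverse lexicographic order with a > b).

Yes, the ideals are equal.

Since reduced Gröbner bases are canonical representatives of ideals under a given ordering, it suffices to compute and compare them.
Buchberger on the first generating set:
f_1 = 6ab + a + 9b - 16, LT = ab.
f_2 = 9ab + 4a - 4b - 9, LT = ab.

S(f_1,f_2): lcm = ab. S = -5/18a + 35/18b - 5/3.
  reduce S modulo (f_1, f_2):
  remainder -5/18a + 35/18b - 5/3 ≠ 0; add g_3 = -5/18a + 35/18b - 5/3 to the basis.

S(f_1,g_3): lcm = ab. S = 7b^2 + 1/6a - 9/2b - 8/3.
  reduce S modulo (f_1, f_2, g_3):
  remainder 7b^2 - 10/3b - 11/3 ≠ 0; add g_4 = 7b^2 - 10/3b - 11/3 to the basis.

The other S-polynomials (S(f_2,g_3), S(f_1,g_4), S(f_2,g_4), S(g_3,g_4)) all reduce to 0 modulo the current basis, so we have a Gröbner basis.
Inter-reduce: drop elements whose leading term is divisible by another's, tail-reduce, and make monic.
Reduced Gröbner basis: {b^2 - 10/21b - 11/21, a - 7b + 6}.

Buchberger on the second generating set:
h_1 = -24ab - 19a + 69b - 26, LT = ab.
h_2 = 69ab + 29a - 19b - 79, LT = ab.

S(h_1,h_2): lcm = ab. S = 205/552a - 1435/552b + 205/92.
  reduce S modulo (h_1, h_2):
  remainder 205/552a - 1435/552b + 205/92 ≠ 0; add k_3 = 205/552a - 1435/552b + 205/92 to the basis.

S(h_1,k_3): lcm = ab. S = 7b^2 + 19/24a - 71/8b + 13/12.
  reduce S modulo (h_1, h_2, k_3):
  remainder 7b^2 - 10/3b - 11/3 ≠ 0; add k_4 = 7b^2 - 10/3b - 11/3 to the basis.

The other S-polynomials (S(h_2,k_3), S(h_1,k_4), S(h_2,k_4), S(k_3,k_4)) all reduce to 0 modulo the current basis, so we have a Gröbner basis.
Inter-reduce: drop elements whose leading term is divisible by another's, tail-reduce, and make monic.
Reduced Gröbner basis: {b^2 - 10/21b - 11/21, a - 7b + 6}.

These coincide, so the ideals are equal.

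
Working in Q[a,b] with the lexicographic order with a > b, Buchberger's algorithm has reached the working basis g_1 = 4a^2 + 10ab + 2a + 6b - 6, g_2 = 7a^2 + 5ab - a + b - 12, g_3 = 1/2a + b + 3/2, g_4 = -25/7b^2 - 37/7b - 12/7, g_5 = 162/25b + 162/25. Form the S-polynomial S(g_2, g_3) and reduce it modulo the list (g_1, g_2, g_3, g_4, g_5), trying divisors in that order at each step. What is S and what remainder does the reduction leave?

lcm(LM(g_2), LM(g_3)) = a^2.
S = (lcm/LT(g_2))·g_2 − (lcm/LT(g_3))·g_3 = -9/7ab - 22/7a + 1/7b - 12/7.
Reduce S modulo (g_1, g_2, g_3, g_4, g_5) in that order:
  leading term ab: subtract (-18/7b)·g_3 from -9/7ab - 22/7a + 1/7b - 12/7 → -22/7a + 18/7b^2 + 4b - 12/7
  leading term a: subtract (-44/7)·g_3 from -22/7a + 18/7b^2 + 4b - 12/7 → 18/7b^2 + 72/7b + 54/7
  leading term b^2: subtract (-18/25)·g_4 from 18/7b^2 + 72/7b + 54/7 → 162/25b + 162/25
  leading term b: subtract (1)·g_5 from 162/25b + 162/25 → 0
The remainder is 0, so this S-polynomial contributes no new basis element.

S(g_2, g_3) = -9/7ab - 22/7a + 1/7b - 12/7; remainder on division = 0.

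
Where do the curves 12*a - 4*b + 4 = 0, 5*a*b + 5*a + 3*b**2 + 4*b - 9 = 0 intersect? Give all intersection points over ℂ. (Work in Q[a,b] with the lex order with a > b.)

Compute a lex Gröbner basis by Buchberger's algorithm.
f_1 = 12*a - 4*b + 4, LT = a.
f_2 = 5*a*b + 5*a + 3*b**2 + 4*b - 9, LT = a*b.

S(f_1,f_2): lcm = a*b. S = -a - 14/15*b**2 - 7/15*b + 9/5.
  leading term a: subtract (-1/12)·f_1 from -a - 14/15*b**2 - 7/15*b + 9/5 → -14/15*b**2 - 4/5*b + 32/15
  leading term b**2: no divisor's leading term divides it; move -14/15*b**2 to the remainder.
  leading term b: no divisor's leading term divides it; move -4/5*b to the remainder.
  leading term 1: no divisor's leading term divides it; move 32/15 to the remainder.
  remainder -14/15*b**2 - 4/5*b + 32/15 ≠ 0; add h_3 = -14/15*b**2 - 4/5*b + 32/15 to the basis.

The other S-polynomials (S(f_1,h_3), S(f_2,h_3)) all reduce to 0 modulo the current basis, so we have a Gröbner basis.
Inter-reduce: drop elements whose leading term is divisible by another's, tail-reduce, and make monic.
Reduced Gröbner basis: {a - 1/3*b + 1/3, b**2 + 6/7*b - 16/7}.

The lex basis is triangular: the last element involves only b. Solving b**2 + 6/7*b - 16/7 = 0 gives b ∈ {-2, 8/7}; substituting each value into the earlier elements determines the remaining variables.
  b = -2: the earlier basis element becomes a + 1 = 0, giving a = -1 — point (-1, -2).
  b = 8/7: the earlier basis element becomes a - 1/21 = 0, giving a = 1/21 — point (1/21, 8/7).
Substituting each solution back into the original system confirms all equations vanish.
A lex Gröbner basis triangularizes the system, enabling back-substitution.

{(-1, -2), (1/21, 8/7)}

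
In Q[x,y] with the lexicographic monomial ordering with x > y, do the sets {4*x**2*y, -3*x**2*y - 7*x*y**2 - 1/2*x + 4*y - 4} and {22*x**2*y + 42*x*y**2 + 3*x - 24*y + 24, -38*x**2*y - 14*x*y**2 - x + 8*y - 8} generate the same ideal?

Equality of ideals is decidable: compute both reduced Gröbner bases (unique for the ordering) and check whether they agree.
Buchberger on the first generating set:
f_1 = 4*x**2*y, LT = x**2*y.
f_2 = -3*x**2*y - 7*x*y**2 - 1/2*x + 4*y - 4, LT = x**2*y.

S(f_1,f_2): lcm = x**2*y. S = -7/3*x*y**2 - 1/6*x + 4/3*y - 4/3.
  reduce S modulo (f_1, f_2):
  remainder -7/3*x*y**2 - 1/6*x + 4/3*y - 4/3 ≠ 0; add g_3 = -7/3*x*y**2 - 1/6*x + 4/3*y - 4/3 to the basis.

S(f_1,g_3): lcm = x**2*y**2. S = -1/14*x**2 + 4/7*x*y - 4/7*x.
  reduce S modulo (f_1, f_2, g_3):
  remainder -1/14*x**2 + 4/7*x*y - 4/7*x ≠ 0; add g_4 = -1/14*x**2 + 4/7*x*y - 4/7*x to the basis.

S(f_1,g_4): lcm = x**2*y. S = 8*x*y**2 - 8*x*y.
  reduce S modulo (f_1, f_2, g_3, g_4):
  remainder -8*x*y - 4/7*x + 32/7*y - 32/7 ≠ 0; add g_5 = -8*x*y - 4/7*x + 32/7*y - 32/7 to the basis.

S(g_3,g_4): lcm = x**2*y**2. S = 1/14*x**2 + 8*x*y**3 - 8*x*y**2 - 4/7*x*y + 4/7*x.
  reduce S modulo (f_1, f_2, g_3, g_4, g_5):
  remainder 30/49*x + 32/7*y**2 - 464/49*y + 240/49 ≠ 0; add g_6 = 30/49*x + 32/7*y**2 - 464/49*y + 240/49 to the basis.

S(g_3,g_6): lcm = x*y**2. S = 1/14*x - 112/15*y**4 + 232/15*y**3 - 8*y**2 - 4/7*y + 4/7.
  reduce S modulo (f_1, f_2, g_3, g_4, g_5, g_6):
  remainder -112/15*y**4 + 232/15*y**3 - 128/15*y**2 + 8/15*y ≠ 0; add g_7 = -112/15*y**4 + 232/15*y**3 - 128/15*y**2 + 8/15*y to the basis.

S(g_5,g_6): lcm = x*y. S = 1/14*x - 112/15*y**3 + 232/15*y**2 - 60/7*y + 4/7.
  reduce S modulo (f_1, f_2, g_3, g_4, g_5, g_6, g_7):
  remainder -112/15*y**3 + 224/15*y**2 - 112/15*y ≠ 0; add g_8 = -112/15*y**3 + 224/15*y**2 - 112/15*y to the basis.

The other S-polynomials (S(f_2,g_3), S(f_2,g_4), S(f_1,g_5), S(f_2,g_5), S(g_3,g_5), S(g_4,g_5), S(f_1,g_6), S(f_2,g_6), S(g_4,g_6), S(f_1,g_7), S(f_2,g_7), S(g_3,g_7), S(g_4,g_7), S(g_5,g_7), S(g_6,g_7), S(f_1,g_8), S(f_2,g_8), S(g_3,g_8), S(g_4,g_8), S(g_5,g_8), S(g_6,g_8), S(g_7,g_8)) all reduce to 0 modulo the current basis, so we have a Gröbner basis.
Inter-reduce: drop elements whose leading term is divisible by another's, tail-reduce, and make monic.
Reduced Gröbner basis: {x + 112/15*y**2 - 232/15*y + 8, y**3 - 2*y**2 + y}.

Buchberger on the second generating set:
h_1 = 22*x**2*y + 42*x*y**2 + 3*x - 24*y + 24, LT = x**2*y.
h_2 = -38*x**2*y - 14*x*y**2 - x + 8*y - 8, LT = x**2*y.

S(h_1,h_2): lcm = x**2*y. S = 322/209*x*y**2 + 23/209*x - 184/209*y + 184/209.
  reduce S modulo (h_1, h_2):
  remainder 322/209*x*y**2 + 23/209*x - 184/209*y + 184/209 ≠ 0; add k_3 = 322/209*x*y**2 + 23/209*x - 184/209*y + 184/209 to the basis.

S(h_1,k_3): lcm = x**2*y**2. S = -1/14*x**2 + 21/11*x*y**3 + 109/154*x*y - 4/7*x - 12/11*y**2 + 12/11*y.
  reduce S modulo (h_1, h_2, k_3):
  remainder -1/14*x**2 + 4/7*x*y - 4/7*x ≠ 0; add k_4 = -1/14*x**2 + 4/7*x*y - 4/7*x to the basis.

S(h_1,k_4): lcm = x**2*y. S = 109/11*x*y**2 - 8*x*y + 3/22*x - 12/11*y + 12/11.
  reduce S modulo (h_1, h_2, k_3, k_4):
  remainder -8*x*y - 4/7*x + 32/7*y - 32/7 ≠ 0; add k_5 = -8*x*y - 4/7*x + 32/7*y - 32/7 to the basis.

S(k_3,k_4): lcm = x**2*y**2. S = 1/14*x**2 + 8*x*y**3 - 8*x*y**2 - 4/7*x*y + 4/7*x.
  reduce S modulo (h_1, h_2, k_3, k_4, k_5):
  remainder 30/49*x + 32/7*y**2 - 464/49*y + 240/49 ≠ 0; add k_6 = 30/49*x + 32/7*y**2 - 464/49*y + 240/49 to the basis.

S(k_3,k_6): lcm = x*y**2. S = 1/14*x - 112/15*y**4 + 232/15*y**3 - 8*y**2 - 4/7*y + 4/7.
  reduce S modulo (h_1, h_2, k_3, k_4, k_5, k_6):
  remainder -112/15*y**4 + 232/15*y**3 - 128/15*y**2 + 8/15*y ≠ 0; add k_7 = -112/15*y**4 + 232/15*y**3 - 128/15*y**2 + 8/15*y to the basis.

S(k_5,k_6): lcm = x*y. S = 1/14*x - 112/15*y**3 + 232/15*y**2 - 60/7*y + 4/7.
  reduce S modulo (h_1, h_2, k_3, k_4, k_5, k_6, k_7):
  remainder -112/15*y**3 + 224/15*y**2 - 112/15*y ≠ 0; add k_8 = -112/15*y**3 + 224/15*y**2 - 112/15*y to the basis.

The other S-polynomials (S(h_2,k_3), S(h_2,k_4), S(h_1,k_5), S(h_2,k_5), S(k_3,k_5), S(k_4,k_5), S(h_1,k_6), S(h_2,k_6), S(k_4,k_6), S(h_1,k_7), S(h_2,k_7), S(k_3,k_7), S(k_4,k_7), S(k_5,k_7), S(k_6,k_7), S(h_1,k_8), S(h_2,k_8), S(k_3,k_8), S(k_4,k_8), S(k_5,k_8), S(k_6,k_8), S(k_7,k_8)) all reduce to 0 modulo the current basis, so we have a Gröbner basis.
Inter-reduce: drop elements whose leading term is divisible by another's, tail-reduce, and make monic.
Reduced Gröbner basis: {x + 112/15*y**2 - 232/15*y + 8, y**3 - 2*y**2 + y}.

These coincide, so the ideals are equal.

Yes, the ideals are equal.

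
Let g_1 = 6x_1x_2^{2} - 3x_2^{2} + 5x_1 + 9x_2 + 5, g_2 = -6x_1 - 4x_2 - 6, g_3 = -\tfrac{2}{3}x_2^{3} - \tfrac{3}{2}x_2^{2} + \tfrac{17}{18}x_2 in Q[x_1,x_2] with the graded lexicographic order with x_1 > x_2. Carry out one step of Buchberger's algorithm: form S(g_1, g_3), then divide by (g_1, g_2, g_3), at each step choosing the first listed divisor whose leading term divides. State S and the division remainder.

S(g_1, g_3) = -\tfrac{9}{4}x_1x_2^{2} - \tfrac{1}{2}x_2^{3} + \tfrac{9}{4}x_1x_2 + \tfrac{3}{2}x_2^{2} + \tfrac{5}{6}x_2; remainder on division = 0.

lcm(LM(g_1), LM(g_3)) = x_1x_2^{3}.
S = (lcm/LT(g_1))·g_1 − (lcm/LT(g_3))·g_3 = -\tfrac{9}{4}x_1x_2^{2} - \tfrac{1}{2}x_2^{3} + \tfrac{9}{4}x_1x_2 + \tfrac{3}{2}x_2^{2} + \tfrac{5}{6}x_2.
Reduce S modulo (g_1, g_2, g_3) in that order:
  leading term x_1x_2^{2}: subtract (-\tfrac{3}{8})·g_1 from -\tfrac{9}{4}x_1x_2^{2} - \tfrac{1}{2}x_2^{3} + \tfrac{9}{4}x_1x_2 + \tfrac{3}{2}x_2^{2} + \tfrac{5}{6}x_2 → -\tfrac{1}{2}x_2^{3} + \tfrac{9}{4}x_1x_2 + \tfrac{3}{8}x_2^{2} + \tfrac{15}{8}x_1 + \tfrac{101}{24}x_2 + \tfrac{15}{8}
  leading term x_2^{3}: subtract (\tfrac{3}{4})·g_3 from -\tfrac{1}{2}x_2^{3} + \tfrac{9}{4}x_1x_2 + \tfrac{3}{8}x_2^{2} + \tfrac{15}{8}x_1 + \tfrac{101}{24}x_2 + \tfrac{15}{8} → \tfrac{9}{4}x_1x_2 + \tfrac{3}{2}x_2^{2} + \tfrac{15}{8}x_1 + \tfrac{7}{2}x_2 + \tfrac{15}{8}
  leading term x_1x_2: subtract (-\tfrac{3}{8}x_2)·g_2 from \tfrac{9}{4}x_1x_2 + \tfrac{3}{2}x_2^{2} + \tfrac{15}{8}x_1 + \tfrac{7}{2}x_2 + \tfrac{15}{8} → \tfrac{15}{8}x_1 + \tfrac{5}{4}x_2 + \tfrac{15}{8}
  leading term x_1: subtract (-\tfrac{5}{16})·g_2 from \tfrac{15}{8}x_1 + \tfrac{5}{4}x_2 + \tfrac{15}{8} → 0
The remainder is 0, so this S-polynomial contributes no new basis element.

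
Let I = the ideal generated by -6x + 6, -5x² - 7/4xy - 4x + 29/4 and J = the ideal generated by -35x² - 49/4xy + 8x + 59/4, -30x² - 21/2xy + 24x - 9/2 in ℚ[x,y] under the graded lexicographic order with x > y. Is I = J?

For a fixed monomial order, each ideal has a unique reduced Gröbner basis; comparing bases decides equality.
Buchberger on the first generating set:
f_1 = -6x + 6, LT = x.
f_2 = -5x² - 7/4xy - 4x + 29/4, LT = x².

S(f_1,f_2): lcm = x². S = -7/20xy - 9/5x + 29/20.
  leading term xy: subtract (7/120y)·f_1 from -7/20xy - 9/5x + 29/20 → -9/5x - 7/20y + 29/20
  leading term x: subtract (3/10)·f_1 from -9/5x - 7/20y + 29/20 → -7/20y - 7/20
  leading term y: no divisor's leading term divides it; move -7/20y to the remainder.
  leading term 1: no divisor's leading term divides it; move -7/20 to the remainder.
  remainder -7/20y - 7/20 ≠ 0; add g_3 = -7/20y - 7/20 to the basis.

The other S-polynomials (S(f_1,g_3), S(f_2,g_3)) all reduce to 0 modulo the current basis, so we have a Gröbner basis.
Inter-reduce: drop elements whose leading term is divisible by another's, tail-reduce, and make monic.
Reduced Gröbner basis: {x - 1, y + 1}.

Buchberger on the second generating set:
h_1 = -35x² - 49/4xy + 8x + 59/4, LT = x².
h_2 = -30x² - 21/2xy + 24x - 9/2, LT = x².

S(h_1,h_2): lcm = x². S = 4/7x - 4/7.
  leading term x: no divisor's leading term divides it; move 4/7x to the remainder.
  leading term 1: no divisor's leading term divides it; move -4/7 to the remainder.
  remainder 4/7x - 4/7 ≠ 0; add k_3 = 4/7x - 4/7 to the basis.

S(h_1,k_3): lcm = x². S = 7/20xy + 27/35x - 59/140.
  leading term xy: subtract (49/80y)·k_3 from 7/20xy + 27/35x - 59/140 → 27/35x + 7/20y - 59/140
  leading term x: subtract (27/20)·k_3 from 27/35x + 7/20y - 59/140 → 7/20y + 7/20
  leading term y: no divisor's leading term divides it; move 7/20y to the remainder.
  leading term 1: no divisor's leading term divides it; move 7/20 to the remainder.
  remainder 7/20y + 7/20 ≠ 0; add k_4 = 7/20y + 7/20 to the basis.

The other S-polynomials (S(h_2,k_3), S(h_1,k_4), S(h_2,k_4), S(k_3,k_4)) all reduce to 0 modulo the current basis, so we have a Gröbner basis.
Inter-reduce: drop elements whose leading term is divisible by another's, tail-reduce, and make monic.
Reduced Gröbner basis: {x - 1, y + 1}.

The two bases agree; hence the ideals are identical.
The choice of monomial ordering does not affect the verdict — as long as both bases are computed under the same ordering, their equality decides ideal equality.

Yes, the ideals are equal.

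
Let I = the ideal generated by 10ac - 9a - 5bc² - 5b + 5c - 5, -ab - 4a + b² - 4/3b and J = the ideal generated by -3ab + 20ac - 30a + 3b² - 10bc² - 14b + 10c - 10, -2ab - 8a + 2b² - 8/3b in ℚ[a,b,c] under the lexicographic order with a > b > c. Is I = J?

Equality of ideals is decidable: compute both reduced Gröbner bases (unique for the ordering) and check whether they agree.
Buchberger on the first generating set:
f_1 = 10ac - 9a - 5bc² - 5b + 5c - 5, LT = ac.
f_2 = -ab - 4a + b² - 4/3b, LT = ab.

S(f_1,f_2): lcm = abc. S = -9/10ab - 4ac - ½b²c² + b²c - ½b² - ⅚bc - ½b.
  leading term ab: subtract (9/10)·f_2 from -9/10ab - 4ac - ½b²c² + b²c - ½b² - ⅚bc - ½b → -4ac + 18/5a - ½b²c² + b²c - 7/5b² - ⅚bc + 7/10b
  leading term ac: subtract (-⅖)·f_1 from -4ac + 18/5a - ½b²c² + b²c - 7/5b² - ⅚bc + 7/10b → -½b²c² + b²c - 7/5b² - 2bc² - ⅚bc - 13/10b + 2c - 2
  leading term b²c²: no divisor's leading term divides it; move -½b²c² to the remainder.
  leading term b²c: no divisor's leading term divides it; move b²c to the remainder.
  leading term b²: no divisor's leading term divides it; move -7/5b² to the remainder.
  leading term bc²: no divisor's leading term divides it; move -2bc² to the remainder.
  leading term bc: no divisor's leading term divides it; move -⅚bc to the remainder.
  leading term b: no divisor's leading term divides it; move -13/10b to the remainder.
  leading term c: no divisor's leading term divides it; move 2c to the remainder.
  leading term 1: no divisor's leading term divides it; move -2 to the remainder.
  remainder -½b²c² + b²c - 7/5b² - 2bc² - ⅚bc - 13/10b + 2c - 2 ≠ 0; add g_3 = -½b²c² + b²c - 7/5b² - 2bc² - ⅚bc - 13/10b + 2c - 2 to the basis.

The other S-polynomials (S(f_1,g_3), S(f_2,g_3)) all reduce to 0 modulo the current basis, so we have a Gröbner basis.
Inter-reduce: drop elements whose leading term is divisible by another's, tail-reduce, and make monic.
Reduced Gröbner basis: {ab + 4a - b² + 4/3b, ac - 9/10a - ½bc² - ½b + ½c - ½, b²c² - 2b²c + 14/5b² + 4bc² + 5/3bc + 13/5b - 4c + 4}.

Buchberger on the second generating set:
h_1 = -3ab + 20ac - 30a + 3b² - 10bc² - 14b + 10c - 10, LT = ab.
h_2 = -2ab - 8a + 2b² - 8/3b, LT = ab.

S(h_1,h_2): lcm = ab. S = -20/3ac + 6a + 10/3bc² + 10/3b - 10/3c + 10/3.
  leading term ac: no divisor's leading term divides it; move -20/3ac to the remainder.
  leading term a: no divisor's leading term divides it; move 6a to the remainder.
  leading term bc²: no divisor's leading term divides it; move 10/3bc² to the remainder.
  leading term b: no divisor's leading term divides it; move 10/3b to the remainder.
  leading term c: no divisor's leading term divides it; move -10/3c to the remainder.
  leading term 1: no divisor's leading term divides it; move 10/3 to the remainder.
  remainder -20/3ac + 6a + 10/3bc² + 10/3b - 10/3c + 10/3 ≠ 0; add k_3 = -20/3ac + 6a + 10/3bc² + 10/3b - 10/3c + 10/3 to the basis.

S(h_1,k_3): lcm = abc. S = 9/10ab - 20/3ac² + 10ac + ½b²c² - b²c + ½b² + 10/3bc³ + 25/6bc + ½b - 10/3c² + 10/3c.
  leading term ab: subtract (-3/10)·h_1 from 9/10ab - 20/3ac² + 10ac + ½b²c² - b²c + ½b² + 10/3bc³ + 25/6bc + ½b - 10/3c² + 10/3c → -20/3ac² + 16ac - 9a + ½b²c² - b²c + 7/5b² + 10/3bc³ - 3bc² + 25/6bc - 37/10b - 10/3c² + 19/3c - 3
  leading term ac²: subtract (c)·k_3 from -20/3ac² + 16ac - 9a + ½b²c² - b²c + 7/5b² + 10/3bc³ - 3bc² + 25/6bc - 37/10b - 10/3c² + 19/3c - 3 → 10ac - 9a + ½b²c² - b²c + 7/5b² - 3bc² + ⅚bc - 37/10b + 3c - 3
  leading term ac: subtract (-3/2)·k_3 from 10ac - 9a + ½b²c² - b²c + 7/5b² - 3bc² + ⅚bc - 37/10b + 3c - 3 → ½b²c² - b²c + 7/5b² + 2bc² + ⅚bc + 13/10b - 2c + 2
  leading term b²c²: no divisor's leading term divides it; move ½b²c² to the remainder.
  leading term b²c: no divisor's leading term divides it; move -b²c to the remainder.
  leading term b²: no divisor's leading term divides it; move 7/5b² to the remainder.
  leading term bc²: no divisor's leading term divides it; move 2bc² to the remainder.
  leading term bc: no divisor's leading term divides it; move ⅚bc to the remainder.
  leading term b: no divisor's leading term divides it; move 13/10b to the remainder.
  leading term c: no divisor's leading term divides it; move -2c to the remainder.
  leading term 1: no divisor's leading term divides it; move 2 to the remainder.
  remainder ½b²c² - b²c + 7/5b² + 2bc² + ⅚bc + 13/10b - 2c + 2 ≠ 0; add k_4 = ½b²c² - b²c + 7/5b² + 2bc² + ⅚bc + 13/10b - 2c + 2 to the basis.

The other S-polynomials (S(h_2,k_3), S(h_1,k_4), S(h_2,k_4), S(k_3,k_4)) all reduce to 0 modulo the current basis, so we have a Gröbner basis.
Inter-reduce: drop elements whose leading term is divisible by another's, tail-reduce, and make monic.
Reduced Gröbner basis: {ab + 4a - b² + 4/3b, ac - 9/10a - ½bc² - ½b + ½c - ½, b²c² - 2b²c + 14/5b² + 4bc² + 5/3bc + 13/5b - 4c + 4}.

These coincide, so the ideals are equal.

Yes, the ideals are equal.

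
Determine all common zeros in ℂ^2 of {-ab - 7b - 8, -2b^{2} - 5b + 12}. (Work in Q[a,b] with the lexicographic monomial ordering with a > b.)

Compute a lex Gröbner basis by Buchberger's algorithm.
f_1 = -ab - 7b - 8, LT = ab.
f_2 = -2b^{2} - 5b + 12, LT = b^{2}.

S(f_1,f_2): lcm = ab^{2}. S = -\tfrac{5}{2}ab + 6a + 7b^{2} + 8b.
  leading term ab: subtract (\tfrac{5}{2})·f_1 from -\tfrac{5}{2}ab + 6a + 7b^{2} + 8b → 6a + 7b^{2} + \tfrac{51}{2}b + 20
  leading term a: no divisor's leading term divides it; move 6a to the remainder.
  leading term b^{2}: subtract (-\tfrac{7}{2})·f_2 from 7b^{2} + \tfrac{51}{2}b + 20 → 8b + 62
  leading term b: no divisor's leading term divides it; move 8b to the remainder.
  leading term 1: no divisor's leading term divides it; move 62 to the remainder.
  remainder 6a + 8b + 62 ≠ 0; add h_3 = 6a + 8b + 62 to the basis.

The other S-polynomials (S(f_1,h_3), S(f_2,h_3)) all reduce to 0 modulo the current basis, so we have a Gröbner basis.
Inter-reduce: drop elements whose leading term is divisible by another's, tail-reduce, and make monic.
Reduced Gröbner basis: {a + \tfrac{4}{3}b + \tfrac{31}{3}, b^{2} + \tfrac{5}{2}b - 6}.

Elimination: the polynomial b^{2} + \tfrac{5}{2}b - 6 lies in the elimination ideal for b, so b ∈ {-4, 3/2}. For each such b, the remaining basis elements (now univariate) give the rest of the solution.
  b = -4: the earlier basis element becomes a + 5 = 0, giving a = -5 — point (-5, -4).
  b = 3/2: the earlier basis element becomes a + \tfrac{37}{3} = 0, giving a = -37/3 — point (-37/3, 3/2).
This is the nonlinear analogue of row-reducing a linear system.

{(-5, -4), (-37/3, 3/2)}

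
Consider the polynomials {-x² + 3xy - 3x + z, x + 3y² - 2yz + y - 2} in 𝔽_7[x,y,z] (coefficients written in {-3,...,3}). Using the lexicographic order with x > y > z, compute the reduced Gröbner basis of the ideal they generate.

f_1 = -x² + 3xy - 3x + z, LT = x².
f_2 = x + 3y² - 2yz + y - 2, LT = x.

S(f_1,f_2): lcm = x². S = -3xy² + 2xyz + 3xy - 2x - z.
  leading term xy²: subtract (-3y²)·f_2 from -3xy² + 2xyz + 3xy - 2x - z → 2xyz + 3xy - 2x + 2y⁴ + y³z + 3y³ + y² - z
  leading term xyz: subtract (2yz)·f_2 from 2xyz + 3xy - 2x + 2y⁴ + y³z + 3y³ + y² - z → 3xy - 2x + 2y⁴ + 2y³z + 3y³ - 3y²z² - 2y²z + y² - 3yz - z
  leading term xy: subtract (3y)·f_2 from 3xy - 2x + 2y⁴ + 2y³z + 3y³ - 3y²z² - 2y²z + y² - 3yz - z → -2x + 2y⁴ + 2y³z + y³ - 3y²z² - 3y²z - 2y² - 3yz - y - z
  leading term x: subtract (-2)·f_2 from -2x + 2y⁴ + 2y³z + y³ - 3y²z² - 3y²z - 2y² - 3yz - y - z → 2y⁴ + 2y³z + y³ - 3y²z² - 3y²z - 3y² + y - z + 3
  leading term y⁴: no divisor's leading term divides it; move 2y⁴ to the remainder.
  leading term y³z: no divisor's leading term divides it; move 2y³z to the remainder.
  leading term y³: no divisor's leading term divides it; move y³ to the remainder.
  leading term y²z²: no divisor's leading term divides it; move -3y²z² to the remainder.
  leading term y²z: no divisor's leading term divides it; move -3y²z to the remainder.
  leading term y²: no divisor's leading term divides it; move -3y² to the remainder.
  leading term y: no divisor's leading term divides it; move y to the remainder.
  leading term z: no divisor's leading term divides it; move -z to the remainder.
  leading term 1: no divisor's leading term divides it; move 3 to the remainder.
  remainder 2y⁴ + 2y³z + y³ - 3y²z² - 3y²z - 3y² + y - z + 3 ≠ 0; add g_3 = 2y⁴ + 2y³z + y³ - 3y²z² - 3y²z - 3y² + y - z + 3 to the basis.

S(f_1,g_3): leading monomials are coprime, so the S-polynomial reduces to 0 (Buchberger's first criterion).
S(f_2,g_3): leading monomials are coprime, so the S-polynomial reduces to 0 (Buchberger's first criterion).
Every S-polynomial of the final basis reduces to 0, so we have a Gröbner basis.
Inter-reduce: drop elements whose leading term is divisible by another's, tail-reduce, and make monic.

G = {x + 3y² - 2yz + y - 2, y⁴ + y³z - 3y³ + 2y²z² + 2y²z + 2y² - 3y + 3z - 2}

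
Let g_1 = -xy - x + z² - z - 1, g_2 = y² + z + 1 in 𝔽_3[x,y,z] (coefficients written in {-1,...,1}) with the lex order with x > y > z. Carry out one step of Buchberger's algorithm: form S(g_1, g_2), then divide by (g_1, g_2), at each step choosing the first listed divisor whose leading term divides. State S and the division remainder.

lcm(LM(g_1), LM(g_2)) = xy².
S = (lcm/LT(g_1))·g_1 − (lcm/LT(g_2))·g_2 = xy - xz - x - yz² + yz + y.
Reduce S modulo (g_1, g_2) in that order:
  leading term xy: subtract (-1)·g_1 from xy - xz - x - yz² + yz + y → -xz + x - yz² + yz + y + z² - z - 1
  leading term xz: no divisor's leading term divides it; move -xz to the remainder.
  leading term x: no divisor's leading term divides it; move x to the remainder.
  leading term yz²: no divisor's leading term divides it; move -yz² to the remainder.
  leading term yz: no divisor's leading term divides it; move yz to the remainder.
  leading term y: no divisor's leading term divides it; move y to the remainder.
  leading term z²: no divisor's leading term divides it; move z² to the remainder.
  leading term z: no divisor's leading term divides it; move -z to the remainder.
  leading term 1: no divisor's leading term divides it; move -1 to the remainder.
The remainder -xz + x - yz² + yz + y + z² - z - 1 is nonzero, so it would be added as the next basis element.

S(g_1, g_2) = xy - xz - x - yz² + yz + y; remainder on division = -xz + x - yz² + yz + y + z² - z - 1.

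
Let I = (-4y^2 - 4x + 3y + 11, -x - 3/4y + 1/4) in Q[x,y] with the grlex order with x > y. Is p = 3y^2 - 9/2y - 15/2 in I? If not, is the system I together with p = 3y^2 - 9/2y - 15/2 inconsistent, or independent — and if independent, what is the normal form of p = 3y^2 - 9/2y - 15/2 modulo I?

3y^2 - 9/2y - 15/2 lies in I (it reduces to 0).

First compute the reduced Gröbner basis of I by Buchberger's algorithm.
f_1 = -4y^2 - 4x + 3y + 11, LT = y^2.
f_2 = -x - 3/4y + 1/4, LT = x.

The S-polynomials (S(f_1,f_2)) all reduce to 0 modulo the current basis, so we have a Gröbner basis.
Inter-reduce: drop elements whose leading term is divisible by another's, tail-reduce, and make monic.
Reduced Gröbner basis: {y^2 - 3/2y - 5/2, x + 3/4y - 1/4}.
Label its elements g_1 = y^2 - 3/2y - 5/2, g_2 = x + 3/4y - 1/4.

Reduce p = 3y^2 - 9/2y - 15/2 modulo G:
  leading term y^2: subtract (3)·g_1 from 3y^2 - 9/2y - 15/2 → 0
  normal form = 0.
Since the normal form is 0, p ∈ I.

The remainder on division by a Gröbner basis is unique — it is the normal form.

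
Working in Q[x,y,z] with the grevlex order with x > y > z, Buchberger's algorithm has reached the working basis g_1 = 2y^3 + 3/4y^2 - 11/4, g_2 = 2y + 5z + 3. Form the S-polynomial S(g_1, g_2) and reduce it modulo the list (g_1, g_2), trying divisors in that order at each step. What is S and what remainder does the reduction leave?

lcm(LM(g_1), LM(g_2)) = y^3.
S = (lcm/LT(g_1))·g_1 − (lcm/LT(g_2))·g_2 = -5/2y^2z - 9/8y^2 - 11/8.
Reduce S modulo (g_1, g_2) in that order:
  leading term y^2z: subtract (-5/4yz)·g_2 from -5/2y^2z - 9/8y^2 - 11/8 → 25/4yz^2 - 9/8y^2 + 15/4yz - 11/8
  leading term yz^2: subtract (25/8z^2)·g_2 from 25/4yz^2 - 9/8y^2 + 15/4yz - 11/8 → -125/8z^3 - 9/8y^2 + 15/4yz - 75/8z^2 - 11/8
  leading term z^3: no divisor's leading term divides it; move -125/8z^3 to the remainder.
  leading term y^2: subtract (-9/16y)·g_2 from -9/8y^2 + 15/4yz - 75/8z^2 - 11/8 → 105/16yz - 75/8z^2 + 27/16y - 11/8
  leading term yz: subtract (105/32z)·g_2 from 105/16yz - 75/8z^2 + 27/16y - 11/8 → -825/32z^2 + 27/16y - 315/32z - 11/8
  leading term z^2: no divisor's leading term divides it; move -825/32z^2 to the remainder.
  leading term y: subtract (27/32)·g_2 from 27/16y - 315/32z - 11/8 → -225/16z - 125/32
  leading term z: no divisor's leading term divides it; move -225/16z to the remainder.
  leading term 1: no divisor's leading term divides it; move -125/32 to the remainder.
The remainder -125/8z^3 - 825/32z^2 - 225/16z - 125/32 is nonzero, so it would be added as the next basis element.
This is the inner loop of Buchberger's algorithm — each nonzero remainder becomes a new basis element.

S(g_1, g_2) = -5/2y^2z - 9/8y^2 - 11/8; remainder on division = -125/8z^3 - 825/32z^2 - 225/16z - 125/32.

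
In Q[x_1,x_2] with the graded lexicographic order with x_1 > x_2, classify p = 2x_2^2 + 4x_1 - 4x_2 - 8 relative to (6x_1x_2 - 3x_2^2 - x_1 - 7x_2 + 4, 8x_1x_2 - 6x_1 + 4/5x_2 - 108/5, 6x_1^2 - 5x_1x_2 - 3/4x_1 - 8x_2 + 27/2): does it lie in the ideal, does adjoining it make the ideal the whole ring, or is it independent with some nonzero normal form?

2x_2^2 + 4x_1 - 4x_2 - 8 lies in I (it reduces to 0).

First compute the reduced Gröbner basis of I by Buchberger's algorithm.
f_1 = 6x_1x_2 - 3x_2^2 - x_1 - 7x_2 + 4, LT = x_1x_2.
f_2 = 8x_1x_2 - 6x_1 + 4/5x_2 - 108/5, LT = x_1x_2.
f_3 = 6x_1^2 - 5x_1x_2 - 3/4x_1 - 8x_2 + 27/2, LT = x_1^2.

S(f_1,f_2): lcm = x_1x_2. S = -1/2x_2^2 + 7/12x_1 - 19/15x_2 + 101/30.
  leading term x_2^2: no divisor's leading term divides it; move -1/2x_2^2 to the remainder.
  leading term x_1: no divisor's leading term divides it; move 7/12x_1 to the remainder.
  leading term x_2: no divisor's leading term divides it; move -19/15x_2 to the remainder.
  leading term 1: no divisor's leading term divides it; move 101/30 to the remainder.
  remainder -1/2x_2^2 + 7/12x_1 - 19/15x_2 + 101/30 ≠ 0; add h_4 = -1/2x_2^2 + 7/12x_1 - 19/15x_2 + 101/30 to the basis.

S(f_1,f_3): lcm = x_1^2x_2. S = 1/3x_1x_2^2 - 1/6x_1^2 - 25/24x_1x_2 + 4/3x_2^2 + 2/3x_1 - 9/4x_2.
  leading term x_1x_2^2: subtract (1/18x_2)·f_1 from 1/3x_1x_2^2 - 1/6x_1^2 - 25/24x_1x_2 + 4/3x_2^2 + 2/3x_1 - 9/4x_2 → 1/6x_2^3 - 1/6x_1^2 - 71/72x_1x_2 + 31/18x_2^2 + 2/3x_1 - 89/36x_2
  leading term x_2^3: subtract (-1/3x_2)·h_4 from 1/6x_2^3 - 1/6x_1^2 - 71/72x_1x_2 + 31/18x_2^2 + 2/3x_1 - 89/36x_2 → -1/6x_1^2 - 19/24x_1x_2 + 13/10x_2^2 + 2/3x_1 - 27/20x_2
  leading term x_1^2: subtract (-1/36)·f_3 from -1/6x_1^2 - 19/24x_1x_2 + 13/10x_2^2 + 2/3x_1 - 27/20x_2 → -67/72x_1x_2 + 13/10x_2^2 + 31/48x_1 - 283/180x_2 + 3/8
  leading term x_1x_2: subtract (-67/432)·f_1 from -67/72x_1x_2 + 13/10x_2^2 + 31/48x_1 - 283/180x_2 + 3/8 → 601/720x_2^2 + 53/108x_1 - 5741/2160x_2 + 215/216
  leading term x_2^2: subtract (-601/360)·h_4 from 601/720x_2^2 + 53/108x_1 - 5741/2160x_2 + 215/216 → 703/480x_1 - 1909/400x_2 + 7939/1200
  leading term x_1: no divisor's leading term divides it; move 703/480x_1 to the remainder.
  leading term x_2: no divisor's leading term divides it; move -1909/400x_2 to the remainder.
  leading term 1: no divisor's leading term divides it; move 7939/1200 to the remainder.
  remainder 703/480x_1 - 1909/400x_2 + 7939/1200 ≠ 0; add h_5 = 703/480x_1 - 1909/400x_2 + 7939/1200 to the basis.

S(f_2,f_3): lcm = x_1^2x_2. S = 5/6x_1x_2^2 - 3/4x_1^2 + 9/40x_1x_2 + 4/3x_2^2 - 27/10x_1 - 9/4x_2.
  leading term x_1x_2^2: subtract (5/36x_2)·f_1 from 5/6x_1x_2^2 - 3/4x_1^2 + 9/40x_1x_2 + 4/3x_2^2 - 27/10x_1 - 9/4x_2 → 5/12x_2^3 - 3/4x_1^2 + 131/360x_1x_2 + 83/36x_2^2 - 27/10x_1 - 101/36x_2
  leading term x_2^3: subtract (-5/6x_2)·h_4 from 5/12x_2^3 - 3/4x_1^2 + 131/360x_1x_2 + 83/36x_2^2 - 27/10x_1 - 101/36x_2 → -3/4x_1^2 + 17/20x_1x_2 + 5/4x_2^2 - 27/10x_1
  leading term x_1^2: subtract (-1/8)·f_3 from -3/4x_1^2 + 17/20x_1x_2 + 5/4x_2^2 - 27/10x_1 → 9/40x_1x_2 + 5/4x_2^2 - 447/160x_1 - x_2 + 27/16
  leading term x_1x_2: subtract (3/80)·f_1 from 9/40x_1x_2 + 5/4x_2^2 - 447/160x_1 - x_2 + 27/16 → 109/80x_2^2 - 441/160x_1 - 59/80x_2 + 123/80
  leading term x_2^2: subtract (-109/40)·h_4 from 109/80x_2^2 - 441/160x_1 - 59/80x_2 + 123/80 → -7/6x_1 - 5027/1200x_2 + 6427/600
  leading term x_1: subtract (-560/703)·h_5 from -7/6x_1 - 5027/1200x_2 + 6427/600 → -6741101/843600x_2 + 6741101/421800
  leading term x_2: no divisor's leading term divides it; move -6741101/843600x_2 to the remainder.
  leading term 1: no divisor's leading term divides it; move 6741101/421800 to the remainder.
  remainder -6741101/843600x_2 + 6741101/421800 ≠ 0; add h_6 = -6741101/843600x_2 + 6741101/421800 to the basis.

The other S-polynomials (S(f_1,h_4), S(f_2,h_4), S(f_3,h_4), S(f_1,h_5), S(f_2,h_5), S(f_3,h_5), S(h_4,h_5), S(f_1,h_6), S(f_2,h_6), S(f_3,h_6), S(h_4,h_6), S(h_5,h_6)) all reduce to 0 modulo the current basis, so we have a Gröbner basis.
Inter-reduce: drop elements whose leading term is divisible by another's, tail-reduce, and make monic.
Reduced Gröbner basis: {x_1 - 2, x_2 - 2}.
Label its elements g_1 = x_1 - 2, g_2 = x_2 - 2.

Reduce p = 2x_2^2 + 4x_1 - 4x_2 - 8 modulo G:
  leading term x_2^2: subtract (2x_2)·g_2 from 2x_2^2 + 4x_1 - 4x_2 - 8 → 4x_1 - 8
  leading term x_1: subtract (4)·g_1 from 4x_1 - 8 → 0
  normal form = 0.
Since the normal form is 0, p ∈ I.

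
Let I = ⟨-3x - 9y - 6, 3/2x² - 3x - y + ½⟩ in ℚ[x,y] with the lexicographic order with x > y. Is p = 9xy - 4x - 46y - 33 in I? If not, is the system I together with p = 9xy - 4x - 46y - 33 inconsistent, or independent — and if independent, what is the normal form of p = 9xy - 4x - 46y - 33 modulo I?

9xy - 4x - 46y - 33 lies in I (it reduces to 0).

First compute the reduced Gröbner basis of I by Buchberger's algorithm.
f_1 = -3x - 9y - 6, LT = x.
f_2 = 3/2x² - 3x - y + ½, LT = x².

S(f_1,f_2): lcm = x². S = 3xy + 4x + ⅔y - ⅓.
  reduce S modulo (f_1, f_2):
  remainder -9y² - 52/3y - 25/3 ≠ 0; add h_3 = -9y² - 52/3y - 25/3 to the basis.

The other S-polynomials (S(f_1,h_3), S(f_2,h_3)) all reduce to 0 modulo the current basis, so we have a Gröbner basis.
Inter-reduce: drop elements whose leading term is divisible by another's, tail-reduce, and make monic.
Reduced Gröbner basis: {x + 3y + 2, y² + 52/27y + 25/27}.
Label its elements g_1 = x + 3y + 2, g_2 = y² + 52/27y + 25/27.

Reduce p = 9xy - 4x - 46y - 33 modulo G:
  leading term xy: subtract (9y)·g_1 from 9xy - 4x - 46y - 33 → -4x - 27y² - 64y - 33
  leading term x: subtract (-4)·g_1 from -4x - 27y² - 64y - 33 → -27y² - 52y - 25
  leading term y²: subtract (-27)·g_2 from -27y² - 52y - 25 → 0
  normal form = 0.
Since the normal form is 0, p ∈ I.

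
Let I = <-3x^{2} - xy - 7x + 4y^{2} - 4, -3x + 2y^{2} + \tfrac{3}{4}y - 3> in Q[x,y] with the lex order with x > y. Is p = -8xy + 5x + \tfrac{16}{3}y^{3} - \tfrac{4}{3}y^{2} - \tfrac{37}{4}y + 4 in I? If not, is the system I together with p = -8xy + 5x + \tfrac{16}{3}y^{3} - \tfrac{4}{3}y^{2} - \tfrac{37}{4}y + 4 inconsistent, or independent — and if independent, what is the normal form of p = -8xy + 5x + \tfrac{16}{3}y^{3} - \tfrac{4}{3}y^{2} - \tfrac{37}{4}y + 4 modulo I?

First compute the reduced Gröbner basis of I by Buchberger's algorithm.
f_1 = -3x^{2} - xy - 7x + 4y^{2} - 4, LT = x^{2}.
f_2 = -3x + 2y^{2} + \tfrac{3}{4}y - 3, LT = x.

S(f_1,f_2): lcm = x^{2}. S = \tfrac{2}{3}xy^{2} + \tfrac{7}{12}xy + \tfrac{4}{3}x - \tfrac{4}{3}y^{2} + \tfrac{4}{3}.
  leading term xy^{2}: subtract (-\tfrac{2}{9}y^{2})·f_2 from \tfrac{2}{3}xy^{2} + \tfrac{7}{12}xy + \tfrac{4}{3}x - \tfrac{4}{3}y^{2} + \tfrac{4}{3} → \tfrac{7}{12}xy + \tfrac{4}{3}x + \tfrac{4}{9}y^{4} + \tfrac{1}{6}y^{3} - 2y^{2} + \tfrac{4}{3}
  leading term xy: subtract (-\tfrac{7}{36}y)·f_2 from \tfrac{7}{12}xy + \tfrac{4}{3}x + \tfrac{4}{9}y^{4} + \tfrac{1}{6}y^{3} - 2y^{2} + \tfrac{4}{3} → \tfrac{4}{3}x + \tfrac{4}{9}y^{4} + \tfrac{5}{9}y^{3} - \tfrac{89}{48}y^{2} - \tfrac{7}{12}y + \tfrac{4}{3}
  leading term x: subtract (-\tfrac{4}{9})·f_2 from \tfrac{4}{3}x + \tfrac{4}{9}y^{4} + \tfrac{5}{9}y^{3} - \tfrac{89}{48}y^{2} - \tfrac{7}{12}y + \tfrac{4}{3} → \tfrac{4}{9}y^{4} + \tfrac{5}{9}y^{3} - \tfrac{139}{144}y^{2} - \tfrac{1}{4}y
  leading term y^{4}: no divisor's leading term divides it; move \tfrac{4}{9}y^{4} to the remainder.
  leading term y^{3}: no divisor's leading term divides it; move \tfrac{5}{9}y^{3} to the remainder.
  leading term y^{2}: no divisor's leading term divides it; move -\tfrac{139}{144}y^{2} to the remainder.
  leading term y: no divisor's leading term divides it; move -\tfrac{1}{4}y to the remainder.
  remainder \tfrac{4}{9}y^{4} + \tfrac{5}{9}y^{3} - \tfrac{139}{144}y^{2} - \tfrac{1}{4}y ≠ 0; add h_3 = \tfrac{4}{9}y^{4} + \tfrac{5}{9}y^{3} - \tfrac{139}{144}y^{2} - \tfrac{1}{4}y to the basis.

The other S-polynomials (S(f_1,h_3), S(f_2,h_3)) all reduce to 0 modulo the current basis, so we have a Gröbner basis.
Inter-reduce: drop elements whose leading term is divisible by another's, tail-reduce, and make monic.
Reduced Gröbner basis: {x - \tfrac{2}{3}y^{2} - \tfrac{1}{4}y + 1, y^{4} + \tfrac{5}{4}y^{3} - \tfrac{139}{64}y^{2} - \tfrac{9}{16}y}.
Label its elements g_1 = x - \tfrac{2}{3}y^{2} - \tfrac{1}{4}y + 1, g_2 = y^{4} + \tfrac{5}{4}y^{3} - \tfrac{139}{64}y^{2} - \tfrac{9}{16}y.

Reduce p = -8xy + 5x + \tfrac{16}{3}y^{3} - \tfrac{4}{3}y^{2} - \tfrac{37}{4}y + 4 modulo G:
  leading term xy: subtract (-8y)·g_1 from -8xy + 5x + \tfrac{16}{3}y^{3} - \tfrac{4}{3}y^{2} - \tfrac{37}{4}y + 4 → 5x - \tfrac{10}{3}y^{2} - \tfrac{5}{4}y + 4
  leading term x: subtract (5)·g_1 from 5x - \tfrac{10}{3}y^{2} - \tfrac{5}{4}y + 4 → -1
  leading term 1: no divisor's leading term divides it; move -1 to the remainder.
  normal form = -1.
The normal form is nonzero, so p ∉ I. Since p minus its normal form lies in I, I + (p) = I + (r) where r = -1; decide whether this ideal is the whole ring.
Here r = -1 is a nonzero constant, hence a unit: 1 ∈ I + (p), the Gröbner basis of I + (p) is {1}, and the enlarged system has no common solution — adjoining p is inconsistent.

Adjoining -8xy + 5x + \tfrac{16}{3}y^{3} - \tfrac{4}{3}y^{2} - \tfrac{37}{4}y + 4 makes the ideal the whole ring: the system is inconsistent.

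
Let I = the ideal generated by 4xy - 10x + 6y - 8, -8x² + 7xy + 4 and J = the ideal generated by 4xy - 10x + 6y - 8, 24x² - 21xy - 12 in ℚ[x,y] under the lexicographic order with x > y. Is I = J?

Yes, the ideals are equal.

Equality of ideals is decidable: compute both reduced Gröbner bases (unique for the ordering) and check whether they agree.
Buchberger on the first generating set:
f_1 = 4xy - 10x + 6y - 8, LT = xy.
f_2 = -8x² + 7xy + 4, LT = x².

S(f_1,f_2): lcm = x²y. S = -5/2x² + ⅞xy² + 3/2xy - 2x + ½y.
  leading term x²: subtract (5/16)·f_2 from -5/2x² + ⅞xy² + 3/2xy - 2x + ½y → ⅞xy² - 11/16xy - 2x + ½y - 5/4
  leading term xy²: subtract (7/32y)·f_1 from ⅞xy² - 11/16xy - 2x + ½y - 5/4 → 3/2xy - 2x - 21/16y² + 9/4y - 5/4
  leading term xy: subtract (⅜)·f_1 from 3/2xy - 2x - 21/16y² + 9/4y - 5/4 → 7/4x - 21/16y² + 7/4
  leading term x: no divisor's leading term divides it; move 7/4x to the remainder.
  leading term y²: no divisor's leading term divides it; move -21/16y² to the remainder.
  leading term 1: no divisor's leading term divides it; move 7/4 to the remainder.
  remainder 7/4x - 21/16y² + 7/4 ≠ 0; add g_3 = 7/4x - 21/16y² + 7/4 to the basis.

S(f_1,g_3): lcm = xy. S = -5/2x + ¾y³ + ½y - 2.
  leading term x: subtract (-10/7)·g_3 from -5/2x + ¾y³ + ½y - 2 → ¾y³ - 15/8y² + ½y + ½
  leading term y³: no divisor's leading term divides it; move ¾y³ to the remainder.
  leading term y²: no divisor's leading term divides it; move -15/8y² to the remainder.
  leading term y: no divisor's leading term divides it; move ½y to the remainder.
  leading term 1: no divisor's leading term divides it; move ½ to the remainder.
  remainder ¾y³ - 15/8y² + ½y + ½ ≠ 0; add g_4 = ¾y³ - 15/8y² + ½y + ½ to the basis.

The other S-polynomials (S(f_2,g_3), S(f_1,g_4), S(f_2,g_4), S(g_3,g_4)) all reduce to 0 modulo the current basis, so we have a Gröbner basis.
Inter-reduce: drop elements whose leading term is divisible by another's, tail-reduce, and make monic.
Reduced Gröbner basis: {x - ¾y² + 1, y³ - 5/2y² + ⅔y + ⅔}.

Buchberger on the second generating set:
h_1 = 4xy - 10x + 6y - 8, LT = xy.
h_2 = 24x² - 21xy - 12, LT = x².

S(h_1,h_2): lcm = x²y. S = -5/2x² + ⅞xy² + 3/2xy - 2x + ½y.
  leading term x²: subtract (-5/48)·h_2 from -5/2x² + ⅞xy² + 3/2xy - 2x + ½y → ⅞xy² - 11/16xy - 2x + ½y - 5/4
  leading term xy²: subtract (7/32y)·h_1 from ⅞xy² - 11/16xy - 2x + ½y - 5/4 → 3/2xy - 2x - 21/16y² + 9/4y - 5/4
  leading term xy: subtract (⅜)·h_1 from 3/2xy - 2x - 21/16y² + 9/4y - 5/4 → 7/4x - 21/16y² + 7/4
  leading term x: no divisor's leading term divides it; move 7/4x to the remainder.
  leading term y²: no divisor's leading term divides it; move -21/16y² to the remainder.
  leading term 1: no divisor's leading term divides it; move 7/4 to the remainder.
  remainder 7/4x - 21/16y² + 7/4 ≠ 0; add k_3 = 7/4x - 21/16y² + 7/4 to the basis.

S(h_1,k_3): lcm = xy. S = -5/2x + ¾y³ + ½y - 2.
  leading term x: subtract (-10/7)·k_3 from -5/2x + ¾y³ + ½y - 2 → ¾y³ - 15/8y² + ½y + ½
  leading term y³: no divisor's leading term divides it; move ¾y³ to the remainder.
  leading term y²: no divisor's leading term divides it; move -15/8y² to the remainder.
  leading term y: no divisor's leading term divides it; move ½y to the remainder.
  leading term 1: no divisor's leading term divides it; move ½ to the remainder.
  remainder ¾y³ - 15/8y² + ½y + ½ ≠ 0; add k_4 = ¾y³ - 15/8y² + ½y + ½ to the basis.

The other S-polynomials (S(h_2,k_3), S(h_1,k_4), S(h_2,k_4), S(k_3,k_4)) all reduce to 0 modulo the current basis, so we have a Gröbner basis.
Inter-reduce: drop elements whose leading term is divisible by another's, tail-reduce, and make monic.
Reduced Gröbner basis: {x - ¾y² + 1, y³ - 5/2y² + ⅔y + ⅔}.

These coincide, so the ideals are equal.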